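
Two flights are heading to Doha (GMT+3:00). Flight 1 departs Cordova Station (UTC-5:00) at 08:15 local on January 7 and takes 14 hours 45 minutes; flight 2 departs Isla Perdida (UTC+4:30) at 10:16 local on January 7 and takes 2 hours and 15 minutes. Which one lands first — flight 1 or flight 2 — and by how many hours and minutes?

the second, by 19 hours 59 minutes

Flight 1 in UTC: 08:15 + 5:00 = 13:15 on Jan 7.
+14 hours and 45 minutes → arrive 04:00 UTC on Jan 8.
Flight 2 in UTC: 10:16 − 4:30 = 05:46 on Jan 7.
+2 hours 15 minutes → arrive 08:01 UTC on Jan 7.
Flight 2 lands earlier by 19 hours 59 minutes.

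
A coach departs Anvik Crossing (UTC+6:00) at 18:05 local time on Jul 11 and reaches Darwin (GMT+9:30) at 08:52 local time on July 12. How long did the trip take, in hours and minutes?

11 hours 17 minutes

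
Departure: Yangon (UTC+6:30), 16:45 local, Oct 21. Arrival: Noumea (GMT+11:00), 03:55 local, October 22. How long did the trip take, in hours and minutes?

Departure in UTC: 16:45 − 6:30 = 10:15 on Oct 21.
Arrival in UTC: 03:55 − 11:00 = 16:55 on Oct 21.
Elapsed = 16:55 − 10:15 = 6 hours 40 minutes.

6 hours 40 minutes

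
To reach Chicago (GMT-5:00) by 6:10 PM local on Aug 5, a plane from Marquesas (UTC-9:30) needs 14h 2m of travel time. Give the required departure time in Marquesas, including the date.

Target arrival in UTC: 6:10 PM + 5:00 = 11:10 PM on Aug 5.
Subtract 14 hours and 2 minutes → departure 9:08 AM UTC on Aug 5.
Marquesas is UTC−9:30: 9:08 AM − 9:30 = 11:38 PM on Aug 4.

11:38 PM on Aug 4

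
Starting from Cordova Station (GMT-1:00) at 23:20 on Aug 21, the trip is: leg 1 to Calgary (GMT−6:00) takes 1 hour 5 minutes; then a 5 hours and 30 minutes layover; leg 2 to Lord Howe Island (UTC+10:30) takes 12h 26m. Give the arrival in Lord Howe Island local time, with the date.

Convert departure to UTC: 23:20 + 1:00 = 00:20 UTC on Aug 22.
Add 1 hour and 5 minutes leg 1 → 01:25 UTC.
Add 5 hours and 30 minutes layover in Calgary → 06:55 UTC.
Add 12 hours and 26 minutes leg 2 → 19:21 UTC.
Lord Howe Island is UTC+10:30, so local arrival = 19:21 + 10:30 = 05:51 on Aug 23.

05:51 on August 23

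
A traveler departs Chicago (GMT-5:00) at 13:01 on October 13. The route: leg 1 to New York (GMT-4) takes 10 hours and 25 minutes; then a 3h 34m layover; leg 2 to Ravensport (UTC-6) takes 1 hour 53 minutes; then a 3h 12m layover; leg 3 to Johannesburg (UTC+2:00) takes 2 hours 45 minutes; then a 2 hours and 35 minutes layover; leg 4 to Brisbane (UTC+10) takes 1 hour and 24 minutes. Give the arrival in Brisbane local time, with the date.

05:49 on Oct 15

Convert departure to UTC: 13:01 + 5:00 = 18:01 UTC on Oct 13.
Add 10 hours 25 minutes leg 1 → 04:26 UTC (Oct 14).
Add 3 hours 34 minutes layover in New York → 08:00 UTC.
Add 1 hour and 53 minutes leg 2 → 09:53 UTC.
Add 3 hours 12 minutes layover in Ravensport → 13:05 UTC.
Add 2 hours 45 minutes leg 3 → 15:50 UTC.
Add 2 hours 35 minutes layover in Johannesburg → 18:25 UTC.
Add 1 hour and 24 minutes leg 4 → 19:49 UTC.
Brisbane is UTC+10:00, so local arrival = 19:49 + 10:00 = 05:49 on Oct 15.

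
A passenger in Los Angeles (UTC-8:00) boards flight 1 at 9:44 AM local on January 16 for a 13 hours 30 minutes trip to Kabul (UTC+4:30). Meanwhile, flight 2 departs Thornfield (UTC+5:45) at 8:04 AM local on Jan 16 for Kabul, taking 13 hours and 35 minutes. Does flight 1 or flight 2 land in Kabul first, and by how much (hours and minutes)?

the second, by 15 hours 20 minutes

Flight 1 in UTC: 9:44 AM + 8:00 = 5:44 PM on Jan 16.
+13 hours and 30 minutes → arrive 7:14 AM UTC on Jan 17.
Flight 2 in UTC: 8:04 AM − 5:45 = 2:19 AM on Jan 16.
+13 hours 35 minutes → arrive 3:54 PM UTC on Jan 16.
Flight 2 lands earlier by 15 hours 20 minutes.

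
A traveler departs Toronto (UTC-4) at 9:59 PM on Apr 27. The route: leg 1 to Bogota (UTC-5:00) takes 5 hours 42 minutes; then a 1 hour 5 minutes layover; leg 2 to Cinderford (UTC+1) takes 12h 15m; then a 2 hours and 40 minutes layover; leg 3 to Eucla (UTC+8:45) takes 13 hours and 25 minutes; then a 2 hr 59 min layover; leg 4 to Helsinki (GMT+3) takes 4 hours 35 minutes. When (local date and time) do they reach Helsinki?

11:40 PM on April 29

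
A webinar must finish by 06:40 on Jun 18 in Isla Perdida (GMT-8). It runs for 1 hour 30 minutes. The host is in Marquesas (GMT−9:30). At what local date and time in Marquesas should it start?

03:40 on June 18

Target end time in UTC: 06:40 + 8:00 = 14:40 on Jun 18.
Subtract 1 hour 30 minutes → start 13:10 UTC on Jun 18.
Marquesas is UTC−9:30: 13:10 − 9:30 = 03:40 on Jun 18.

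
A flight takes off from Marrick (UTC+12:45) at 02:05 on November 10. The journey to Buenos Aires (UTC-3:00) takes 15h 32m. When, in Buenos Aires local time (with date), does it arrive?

Buenos Aires is 15:45 behind Marrick.
After 15 hours 32 minutes it is 17:37 in Marrick.
Shift by the zone difference: 17:37 − 15:45 = 01:52 on Nov 10 in Buenos Aires.

01:52 on November 10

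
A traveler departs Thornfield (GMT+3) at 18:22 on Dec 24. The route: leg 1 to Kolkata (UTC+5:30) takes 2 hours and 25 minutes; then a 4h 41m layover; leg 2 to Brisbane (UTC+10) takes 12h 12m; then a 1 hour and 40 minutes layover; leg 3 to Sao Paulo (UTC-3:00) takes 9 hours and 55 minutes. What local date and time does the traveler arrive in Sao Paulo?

19:15 on Dec 25

Convert departure to UTC: 18:22 − 3:00 = 15:22 UTC on Dec 24.
Add 2 hours 25 minutes leg 1 → 17:47 UTC.
Add 4 hours 41 minutes layover in Kolkata → 22:28 UTC.
Add 12 hours 12 minutes leg 2 → 10:40 UTC (Dec 25).
Add 1 hour and 40 minutes layover in Brisbane → 12:20 UTC.
Add 9 hours and 55 minutes leg 3 → 22:15 UTC.
Sao Paulo is UTC−3:00, so local arrival = 22:15 − 3:00 = 19:15 on Dec 25.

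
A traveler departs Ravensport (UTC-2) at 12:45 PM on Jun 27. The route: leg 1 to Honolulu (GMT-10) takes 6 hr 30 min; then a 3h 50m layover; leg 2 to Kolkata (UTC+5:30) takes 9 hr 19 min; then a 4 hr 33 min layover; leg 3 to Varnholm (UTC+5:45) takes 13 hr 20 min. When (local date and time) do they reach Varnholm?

10:02 AM on June 29

Convert departure to UTC: 12:45 PM + 2:00 = 2:45 PM UTC on Jun 27.
Add 6 hours 30 minutes leg 1 → 9:15 PM UTC.
Add 3 hours 50 minutes layover in Honolulu → 1:05 AM UTC (Jun 28).
Add 9 hours and 19 minutes leg 2 → 10:24 AM UTC.
Add 4 hours and 33 minutes layover in Kolkata → 2:57 PM UTC.
Add 13 hours and 20 minutes leg 3 → 4:17 AM UTC (Jun 29).
Varnholm is UTC+5:45, so local arrival = 4:17 AM + 5:45 = 10:02 AM on Jun 29.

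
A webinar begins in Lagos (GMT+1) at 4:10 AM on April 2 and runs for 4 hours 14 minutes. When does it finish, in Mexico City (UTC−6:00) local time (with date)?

1:24 AM on Apr 2

Mexico City is 7:00 behind Lagos.
After 4 hours 14 minutes it is 8:24 AM in Lagos.
Shift by the zone difference: 8:24 AM − 7:00 = 1:24 AM on Apr 2 in Mexico City.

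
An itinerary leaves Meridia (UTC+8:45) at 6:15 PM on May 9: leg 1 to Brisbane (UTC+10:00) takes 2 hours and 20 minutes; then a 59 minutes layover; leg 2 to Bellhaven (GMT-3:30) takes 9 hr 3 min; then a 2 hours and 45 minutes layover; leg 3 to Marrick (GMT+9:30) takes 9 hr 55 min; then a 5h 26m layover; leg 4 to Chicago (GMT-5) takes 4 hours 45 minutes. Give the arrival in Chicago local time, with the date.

3:43 PM on May 10

Convert departure to UTC: 6:15 PM − 8:45 = 9:30 AM UTC on May 9.
Add 2 hours 20 minutes leg 1 → 11:50 AM UTC.
Add 59 minutes layover in Brisbane → 12:49 PM UTC.
Add 9 hours 3 minutes leg 2 → 9:52 PM UTC.
Add 2 hours and 45 minutes layover in Bellhaven → 12:37 AM UTC (May 10).
Add 9 hours 55 minutes leg 3 → 10:32 AM UTC.
Add 5 hours 26 minutes layover in Marrick → 3:58 PM UTC.
Add 4 hours 45 minutes leg 4 → 8:43 PM UTC.
Chicago is UTC−5:00, so local arrival = 8:43 PM − 5:00 = 3:43 PM on May 10.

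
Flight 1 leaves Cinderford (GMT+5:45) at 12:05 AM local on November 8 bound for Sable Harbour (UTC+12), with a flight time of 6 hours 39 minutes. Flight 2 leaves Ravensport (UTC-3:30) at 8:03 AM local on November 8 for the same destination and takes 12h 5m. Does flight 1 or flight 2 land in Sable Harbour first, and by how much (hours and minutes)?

Flight 1 in UTC: 12:05 AM − 5:45 = 6:20 PM on Nov 7.
+6 hours and 39 minutes → arrive 12:59 AM UTC on Nov 8.
Flight 2 in UTC: 8:03 AM + 3:30 = 11:33 AM on Nov 8.
+12 hours 5 minutes → arrive 11:38 PM UTC on Nov 8.
Flight 1 lands earlier by 22 hours 39 minutes.

the first, by 22 hours 39 minutes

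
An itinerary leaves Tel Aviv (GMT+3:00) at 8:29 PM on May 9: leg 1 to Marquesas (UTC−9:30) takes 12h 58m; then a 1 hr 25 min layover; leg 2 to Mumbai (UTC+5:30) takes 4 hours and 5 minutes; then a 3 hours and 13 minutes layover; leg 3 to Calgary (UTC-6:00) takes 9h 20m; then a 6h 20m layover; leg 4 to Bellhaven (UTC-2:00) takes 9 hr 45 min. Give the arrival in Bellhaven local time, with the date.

2:35 PM on May 11

Convert departure to UTC: 8:29 PM − 3:00 = 5:29 PM UTC on May 9.
Add 12 hours and 58 minutes leg 1 → 6:27 AM UTC (May 10).
Add 1 hour and 25 minutes layover in Marquesas → 7:52 AM UTC.
Add 4 hours and 5 minutes leg 2 → 11:57 AM UTC.
Add 3 hours and 13 minutes layover in Mumbai → 3:10 PM UTC.
Add 9 hours 20 minutes leg 3 → 12:30 AM UTC (May 11).
Add 6 hours and 20 minutes layover in Calgary → 6:50 AM UTC.
Add 9 hours 45 minutes leg 4 → 4:35 PM UTC.
Bellhaven is UTC−2:00, so local arrival = 4:35 PM − 2:00 = 2:35 PM on May 11.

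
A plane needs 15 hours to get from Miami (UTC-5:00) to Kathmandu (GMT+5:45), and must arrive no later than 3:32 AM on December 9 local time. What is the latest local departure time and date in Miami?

Target arrival in UTC: 3:32 AM − 5:45 = 9:47 PM on Dec 8.
Subtract 15 hours → departure 6:47 AM UTC on Dec 8.
Miami is UTC−5:00: 6:47 AM − 5:00 = 1:47 AM on Dec 8.

1:47 AM on December 8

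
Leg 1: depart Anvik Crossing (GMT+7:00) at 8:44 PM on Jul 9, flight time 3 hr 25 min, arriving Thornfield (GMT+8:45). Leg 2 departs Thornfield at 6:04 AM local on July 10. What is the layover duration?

Convert departure to UTC: 8:44 PM − 7:00 = 1:44 PM UTC on Jul 9.
Add 3 hours and 25 minutes flight time → 5:09 PM UTC.
Thornfield is UTC+8:45, so local arrival = 5:09 PM + 8:45 = 1:54 AM on Jul 10.
Layover = 6:04 AM − 1:54 AM = 4 hours 10 minutes.

4 hours 10 minutes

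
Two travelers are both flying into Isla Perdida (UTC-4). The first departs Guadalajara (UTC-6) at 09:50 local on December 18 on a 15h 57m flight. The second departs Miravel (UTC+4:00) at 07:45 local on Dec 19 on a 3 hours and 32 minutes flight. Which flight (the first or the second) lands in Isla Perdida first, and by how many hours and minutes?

Flight 1 in UTC: 09:50 + 6:00 = 15:50 on Dec 18.
+15 hours and 57 minutes → arrive 07:47 UTC on Dec 19.
Flight 2 in UTC: 07:45 − 4:00 = 03:45 on Dec 19.
+3 hours and 32 minutes → arrive 07:17 UTC on Dec 19.
Flight 2 lands earlier by 30 minutes.

the second, by 30 minutes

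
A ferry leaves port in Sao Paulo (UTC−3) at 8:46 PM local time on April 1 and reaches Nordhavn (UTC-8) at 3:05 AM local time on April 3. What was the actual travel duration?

35 hours 19 minutes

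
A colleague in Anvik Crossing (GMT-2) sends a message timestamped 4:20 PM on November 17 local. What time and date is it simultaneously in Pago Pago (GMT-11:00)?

Pago Pago is 9:00 behind Anvik Crossing.
Shift by the zone difference: 4:20 PM − 9:00 = 7:20 AM on Nov 17 in Pago Pago.

7:20 AM on Nov 17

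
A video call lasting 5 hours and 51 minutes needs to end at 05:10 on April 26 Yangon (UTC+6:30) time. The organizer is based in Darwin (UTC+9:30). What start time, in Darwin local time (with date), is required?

Target end time in UTC: 05:10 − 6:30 = 22:40 on Apr 25.
Subtract 5 hours 51 minutes → start 16:49 UTC on Apr 25.
Darwin is UTC+9:30: 16:49 + 9:30 = 02:19 on Apr 26.

02:19 on April 26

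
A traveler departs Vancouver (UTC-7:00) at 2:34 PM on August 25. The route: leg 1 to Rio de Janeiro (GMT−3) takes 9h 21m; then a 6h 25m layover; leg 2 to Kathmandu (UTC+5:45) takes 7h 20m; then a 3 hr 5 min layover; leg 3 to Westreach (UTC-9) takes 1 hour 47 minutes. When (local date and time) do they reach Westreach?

Convert departure to UTC: 2:34 PM + 7:00 = 9:34 PM UTC on Aug 25.
Add 9 hours 21 minutes leg 1 → 6:55 AM UTC (Aug 26).
Add 6 hours 25 minutes layover in Rio de Janeiro → 1:20 PM UTC.
Add 7 hours and 20 minutes leg 2 → 8:40 PM UTC.
Add 3 hours and 5 minutes layover in Kathmandu → 11:45 PM UTC.
Add 1 hour and 47 minutes leg 3 → 1:32 AM UTC (Aug 27).
Westreach is UTC−9:00, so local arrival = 1:32 AM − 9:00 = 4:32 PM on Aug 26.

4:32 PM on August 26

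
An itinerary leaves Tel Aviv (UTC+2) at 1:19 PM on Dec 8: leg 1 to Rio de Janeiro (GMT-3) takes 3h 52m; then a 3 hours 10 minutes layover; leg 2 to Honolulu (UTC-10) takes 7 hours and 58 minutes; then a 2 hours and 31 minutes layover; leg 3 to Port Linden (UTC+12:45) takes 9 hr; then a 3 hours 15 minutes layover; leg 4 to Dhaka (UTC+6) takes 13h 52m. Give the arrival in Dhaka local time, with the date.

12:57 PM on December 10

Convert departure to UTC: 1:19 PM − 2:00 = 11:19 AM UTC on Dec 8.
Add 3 hours and 52 minutes leg 1 → 3:11 PM UTC.
Add 3 hours and 10 minutes layover in Rio de Janeiro → 6:21 PM UTC.
Add 7 hours 58 minutes leg 2 → 2:19 AM UTC (Dec 9).
Add 2 hours and 31 minutes layover in Honolulu → 4:50 AM UTC.
Add 9 hours leg 3 → 1:50 PM UTC.
Add 3 hours and 15 minutes layover in Port Linden → 5:05 PM UTC.
Add 13 hours 52 minutes leg 4 → 6:57 AM UTC (Dec 10).
Dhaka is UTC+6:00, so local arrival = 6:57 AM + 6:00 = 12:57 PM on Dec 10.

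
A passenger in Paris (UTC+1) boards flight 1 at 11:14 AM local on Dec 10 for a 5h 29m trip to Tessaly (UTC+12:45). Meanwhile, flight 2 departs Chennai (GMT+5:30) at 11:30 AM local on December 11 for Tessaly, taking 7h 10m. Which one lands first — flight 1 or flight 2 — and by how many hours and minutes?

Flight 1 in UTC: 11:14 AM − 1:00 = 10:14 AM on Dec 10.
+5 hours 29 minutes → arrive 3:43 PM UTC on Dec 10.
Flight 2 in UTC: 11:30 AM − 5:30 = 6:00 AM on Dec 11.
+7 hours 10 minutes → arrive 1:10 PM UTC on Dec 11.
Flight 1 lands earlier by 21 hours 27 minutes.

the first, by 21 hours 27 minutes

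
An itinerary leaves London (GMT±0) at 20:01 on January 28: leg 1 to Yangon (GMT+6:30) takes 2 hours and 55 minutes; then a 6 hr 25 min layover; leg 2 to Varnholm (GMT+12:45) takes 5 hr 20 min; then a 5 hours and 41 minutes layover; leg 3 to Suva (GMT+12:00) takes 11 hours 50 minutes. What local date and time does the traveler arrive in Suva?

16:12 on January 30

London is at UTC+0, so departure is already 20:01 UTC on Jan 28.
Add 2 hours and 55 minutes leg 1 → 22:56 UTC.
Add 6 hours and 25 minutes layover in Yangon → 05:21 UTC (Jan 29).
Add 5 hours 20 minutes leg 2 → 10:41 UTC.
Add 5 hours and 41 minutes layover in Varnholm → 16:22 UTC.
Add 11 hours 50 minutes leg 3 → 04:12 UTC (Jan 30).
Suva is UTC+12:00, so local arrival = 04:12 + 12:00 = 16:12 on Jan 30.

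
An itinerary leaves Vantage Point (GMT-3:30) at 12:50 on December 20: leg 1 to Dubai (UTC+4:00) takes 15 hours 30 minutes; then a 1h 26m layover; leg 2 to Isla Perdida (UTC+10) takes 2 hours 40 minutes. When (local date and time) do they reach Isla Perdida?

Convert departure to UTC: 12:50 + 3:30 = 16:20 UTC on Dec 20.
Add 15 hours and 30 minutes leg 1 → 07:50 UTC (Dec 21).
Add 1 hour 26 minutes layover in Dubai → 09:16 UTC.
Add 2 hours 40 minutes leg 2 → 11:56 UTC.
Isla Perdida is UTC+10:00, so local arrival = 11:56 + 10:00 = 21:56 on Dec 21.

21:56 on December 21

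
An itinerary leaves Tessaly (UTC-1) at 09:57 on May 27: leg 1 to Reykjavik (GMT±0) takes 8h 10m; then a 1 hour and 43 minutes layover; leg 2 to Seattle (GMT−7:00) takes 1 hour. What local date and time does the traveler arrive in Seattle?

14:50 on May 27

Convert departure to UTC: 09:57 + 1:00 = 10:57 UTC on May 27.
Add 8 hours and 10 minutes leg 1 → 19:07 UTC.
Add 1 hour 43 minutes layover in Reykjavik → 20:50 UTC.
Add 1 hour leg 2 → 21:50 UTC.
Seattle is UTC−7:00, so local arrival = 21:50 − 7:00 = 14:50 on May 27.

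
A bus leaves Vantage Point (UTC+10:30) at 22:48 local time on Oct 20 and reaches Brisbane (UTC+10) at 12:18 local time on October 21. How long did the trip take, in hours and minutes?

14 hours

Departure in UTC: 22:48 − 10:30 = 12:18 on Oct 20.
Arrival in UTC: 12:18 − 10:00 = 02:18 on Oct 21.
Elapsed = 02:18 − 12:18 (+1 day) = 14 hours.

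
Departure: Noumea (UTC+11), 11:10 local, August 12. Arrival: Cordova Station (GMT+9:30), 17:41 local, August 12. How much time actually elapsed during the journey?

Departure in UTC: 11:10 − 11:00 = 00:10 on Aug 12.
Arrival in UTC: 17:41 − 9:30 = 08:11 on Aug 12.
Elapsed = 08:11 − 00:10 = 8 hours 1 minute.

8 hours 1 minute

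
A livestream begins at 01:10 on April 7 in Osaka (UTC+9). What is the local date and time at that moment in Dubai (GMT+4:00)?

20:10 on April 6

In UTC: 01:10 − 9:00 = 16:10 on Apr 6.
Dubai is UTC+4:00: 16:10 + 4:00 = 20:10 on Apr 6.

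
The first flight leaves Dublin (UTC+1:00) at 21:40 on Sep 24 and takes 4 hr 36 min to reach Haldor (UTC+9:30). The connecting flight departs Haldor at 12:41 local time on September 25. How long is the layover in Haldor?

Convert departure to UTC: 21:40 − 1:00 = 20:40 UTC on Sep 24.
Add 4 hours 36 minutes flight time → 01:16 UTC (Sep 25).
Haldor is UTC+9:30, so local arrival = 01:16 + 9:30 = 10:46 on Sep 25.
Layover = 12:41 − 10:46 = 1 hour 55 minutes.

1 hour 55 minutes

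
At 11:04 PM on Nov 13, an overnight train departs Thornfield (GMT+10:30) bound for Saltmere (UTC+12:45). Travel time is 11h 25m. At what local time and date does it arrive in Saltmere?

12:44 PM on November 14

Convert departure to UTC: 11:04 PM − 10:30 = 12:34 PM UTC on Nov 13.
Add 11 hours and 25 minutes travel time → 11:59 PM UTC.
Saltmere is UTC+12:45, so local arrival = 11:59 PM + 12:45 = 12:44 PM on Nov 14.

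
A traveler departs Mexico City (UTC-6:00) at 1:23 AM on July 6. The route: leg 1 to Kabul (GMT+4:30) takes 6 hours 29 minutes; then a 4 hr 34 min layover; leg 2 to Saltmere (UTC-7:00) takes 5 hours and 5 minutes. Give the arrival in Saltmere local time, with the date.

4:31 PM on July 6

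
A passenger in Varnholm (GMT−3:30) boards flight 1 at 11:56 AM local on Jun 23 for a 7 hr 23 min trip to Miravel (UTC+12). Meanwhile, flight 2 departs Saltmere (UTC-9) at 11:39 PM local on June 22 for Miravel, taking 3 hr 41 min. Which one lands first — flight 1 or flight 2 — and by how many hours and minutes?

the second, by 10 hours 29 minutes

Flight 1 in UTC: 11:56 AM + 3:30 = 3:26 PM on Jun 23.
+7 hours and 23 minutes → arrive 10:49 PM UTC on Jun 23.
Flight 2 in UTC: 11:39 PM + 9:00 = 8:39 AM on Jun 23.
+3 hours 41 minutes → arrive 12:20 PM UTC on Jun 23.
Flight 2 lands earlier by 10 hours 29 minutes.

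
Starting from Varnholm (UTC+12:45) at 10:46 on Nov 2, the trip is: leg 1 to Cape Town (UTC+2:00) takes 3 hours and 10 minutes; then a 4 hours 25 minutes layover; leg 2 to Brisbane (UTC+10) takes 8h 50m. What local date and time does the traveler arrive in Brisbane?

Convert departure to UTC: 10:46 − 12:45 = 22:01 UTC on Nov 1.
Add 3 hours and 10 minutes leg 1 → 01:11 UTC (Nov 2).
Add 4 hours 25 minutes layover in Cape Town → 05:36 UTC.
Add 8 hours 50 minutes leg 2 → 14:26 UTC.
Brisbane is UTC+10:00, so local arrival = 14:26 + 10:00 = 00:26 on Nov 3.

00:26 on November 3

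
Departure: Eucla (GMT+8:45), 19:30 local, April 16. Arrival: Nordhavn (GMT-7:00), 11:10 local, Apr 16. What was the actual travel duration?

Departure in UTC: 19:30 − 8:45 = 10:45 on Apr 16.
Arrival in UTC: 11:10 + 7:00 = 18:10 on Apr 16.
Elapsed = 18:10 − 10:45 = 7 hours 25 minutes.

7 hours 25 minutes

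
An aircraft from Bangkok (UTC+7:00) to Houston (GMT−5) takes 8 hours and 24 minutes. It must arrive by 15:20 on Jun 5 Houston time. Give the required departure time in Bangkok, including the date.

Target arrival in UTC: 15:20 + 5:00 = 20:20 on Jun 5.
Subtract 8 hours 24 minutes → departure 11:56 UTC on Jun 5.
Bangkok is UTC+7:00: 11:56 + 7:00 = 18:56 on Jun 5.

18:56 on June 5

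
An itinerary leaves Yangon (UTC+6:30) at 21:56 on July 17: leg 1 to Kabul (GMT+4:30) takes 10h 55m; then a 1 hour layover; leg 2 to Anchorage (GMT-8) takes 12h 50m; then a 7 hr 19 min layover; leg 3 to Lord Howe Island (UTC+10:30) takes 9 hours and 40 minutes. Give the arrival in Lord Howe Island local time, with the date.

19:40 on July 19

Convert departure to UTC: 21:56 − 6:30 = 15:26 UTC on Jul 17.
Add 10 hours 55 minutes leg 1 → 02:21 UTC (Jul 18).
Add 1 hour layover in Kabul → 03:21 UTC.
Add 12 hours 50 minutes leg 2 → 16:11 UTC.
Add 7 hours and 19 minutes layover in Anchorage → 23:30 UTC.
Add 9 hours and 40 minutes leg 3 → 09:10 UTC (Jul 19).
Lord Howe Island is UTC+10:30, so local arrival = 09:10 + 10:30 = 19:40 on Jul 19.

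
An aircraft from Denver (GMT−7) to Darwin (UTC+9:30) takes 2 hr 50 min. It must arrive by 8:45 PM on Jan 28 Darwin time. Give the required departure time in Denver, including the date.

Target arrival in UTC: 8:45 PM − 9:30 = 11:15 AM on Jan 28.
Subtract 2 hours 50 minutes → departure 8:25 AM UTC on Jan 28.
Denver is UTC−7:00: 8:25 AM − 7:00 = 1:25 AM on Jan 28.

1:25 AM on Jan 28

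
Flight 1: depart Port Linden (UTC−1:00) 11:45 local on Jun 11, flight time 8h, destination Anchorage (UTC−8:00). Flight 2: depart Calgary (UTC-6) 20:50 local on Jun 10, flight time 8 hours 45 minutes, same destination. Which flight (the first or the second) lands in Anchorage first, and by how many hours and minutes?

the second, by 9 hours 10 minutes

Flight 1 in UTC: 11:45 + 1:00 = 12:45 on Jun 11.
+8 hours → arrive 20:45 UTC on Jun 11.
Flight 2 in UTC: 20:50 + 6:00 = 02:50 on Jun 11.
+8 hours and 45 minutes → arrive 11:35 UTC on Jun 11.
Flight 2 lands earlier by 9 hours 10 minutes.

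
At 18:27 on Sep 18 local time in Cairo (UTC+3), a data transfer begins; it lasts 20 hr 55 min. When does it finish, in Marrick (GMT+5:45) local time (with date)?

18:07 on Sep 19

Convert start to UTC: 18:27 − 3:00 = 15:27 UTC on Sep 18.
Add 20 hours 55 minutes duration → 12:22 UTC (Sep 19).
Marrick is UTC+5:45, so local end time = 12:22 + 5:45 = 18:07 on Sep 19.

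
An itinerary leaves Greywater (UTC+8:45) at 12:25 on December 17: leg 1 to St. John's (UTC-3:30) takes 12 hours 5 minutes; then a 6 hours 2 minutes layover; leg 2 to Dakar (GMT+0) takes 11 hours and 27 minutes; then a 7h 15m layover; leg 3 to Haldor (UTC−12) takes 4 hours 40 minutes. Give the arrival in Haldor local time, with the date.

09:09 on December 18

Convert departure to UTC: 12:25 − 8:45 = 03:40 UTC on Dec 17.
Add 12 hours 5 minutes leg 1 → 15:45 UTC.
Add 6 hours and 2 minutes layover in St. John's → 21:47 UTC.
Add 11 hours 27 minutes leg 2 → 09:14 UTC (Dec 18).
Add 7 hours and 15 minutes layover in Dakar → 16:29 UTC.
Add 4 hours 40 minutes leg 3 → 21:09 UTC.
Haldor is UTC−12:00, so local arrival = 21:09 − 12:00 = 09:09 on Dec 18.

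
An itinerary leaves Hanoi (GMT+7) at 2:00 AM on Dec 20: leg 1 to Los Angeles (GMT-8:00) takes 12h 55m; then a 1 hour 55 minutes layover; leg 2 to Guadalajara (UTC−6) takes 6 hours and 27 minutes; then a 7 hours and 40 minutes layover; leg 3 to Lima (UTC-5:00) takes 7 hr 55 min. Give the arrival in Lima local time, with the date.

Convert departure to UTC: 2:00 AM − 7:00 = 7:00 PM UTC on Dec 19.
Add 12 hours and 55 minutes leg 1 → 7:55 AM UTC (Dec 20).
Add 1 hour 55 minutes layover in Los Angeles → 9:50 AM UTC.
Add 6 hours 27 minutes leg 2 → 4:17 PM UTC.
Add 7 hours 40 minutes layover in Guadalajara → 11:57 PM UTC.
Add 7 hours 55 minutes leg 3 → 7:52 AM UTC (Dec 21).
Lima is UTC−5:00, so local arrival = 7:52 AM − 5:00 = 2:52 AM on Dec 21.

2:52 AM on Dec 21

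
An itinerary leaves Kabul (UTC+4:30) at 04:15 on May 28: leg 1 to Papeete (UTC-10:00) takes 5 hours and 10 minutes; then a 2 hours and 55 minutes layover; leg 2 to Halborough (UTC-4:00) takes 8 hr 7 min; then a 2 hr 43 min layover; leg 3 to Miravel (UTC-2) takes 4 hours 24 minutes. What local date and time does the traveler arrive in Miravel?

21:04 on May 28

Convert departure to UTC: 04:15 − 4:30 = 23:45 UTC on May 27.
Add 5 hours and 10 minutes leg 1 → 04:55 UTC (May 28).
Add 2 hours and 55 minutes layover in Papeete → 07:50 UTC.
Add 8 hours 7 minutes leg 2 → 15:57 UTC.
Add 2 hours 43 minutes layover in Halborough → 18:40 UTC.
Add 4 hours 24 minutes leg 3 → 23:04 UTC.
Miravel is UTC−2:00, so local arrival = 23:04 − 2:00 = 21:04 on May 28.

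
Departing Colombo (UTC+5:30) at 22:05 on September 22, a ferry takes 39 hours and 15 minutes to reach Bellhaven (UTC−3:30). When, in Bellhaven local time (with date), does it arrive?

Convert departure to UTC: 22:05 − 5:30 = 16:35 UTC on Sep 22.
Add 39 hours 15 minutes travel time → 07:50 UTC (Sep 24).
Bellhaven is UTC−3:30, so local arrival = 07:50 − 3:30 = 04:20 on Sep 24.

04:20 on Sep 24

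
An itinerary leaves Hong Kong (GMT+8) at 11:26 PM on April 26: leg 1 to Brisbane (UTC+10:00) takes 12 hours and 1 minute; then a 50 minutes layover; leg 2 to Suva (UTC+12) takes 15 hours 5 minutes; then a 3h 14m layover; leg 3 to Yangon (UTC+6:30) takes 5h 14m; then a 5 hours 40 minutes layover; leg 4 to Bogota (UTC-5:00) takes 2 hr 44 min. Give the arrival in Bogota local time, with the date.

Convert departure to UTC: 11:26 PM − 8:00 = 3:26 PM UTC on Apr 26.
Add 12 hours 1 minute leg 1 → 3:27 AM UTC (Apr 27).
Add 50 minutes layover in Brisbane → 4:17 AM UTC.
Add 15 hours and 5 minutes leg 2 → 7:22 PM UTC.
Add 3 hours 14 minutes layover in Suva → 10:36 PM UTC.
Add 5 hours and 14 minutes leg 3 → 3:50 AM UTC (Apr 28).
Add 5 hours and 40 minutes layover in Yangon → 9:30 AM UTC.
Add 2 hours and 44 minutes leg 4 → 12:14 PM UTC.
Bogota is UTC−5:00, so local arrival = 12:14 PM − 5:00 = 7:14 AM on Apr 28.

7:14 AM on Apr 28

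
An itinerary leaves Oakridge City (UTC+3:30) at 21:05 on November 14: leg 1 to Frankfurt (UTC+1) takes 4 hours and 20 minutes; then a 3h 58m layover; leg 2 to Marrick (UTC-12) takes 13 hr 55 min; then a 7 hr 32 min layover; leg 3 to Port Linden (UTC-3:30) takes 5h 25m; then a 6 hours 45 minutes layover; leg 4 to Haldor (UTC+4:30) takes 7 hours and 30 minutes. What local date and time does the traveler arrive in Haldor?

Convert departure to UTC: 21:05 − 3:30 = 17:35 UTC on Nov 14.
Add 4 hours and 20 minutes leg 1 → 21:55 UTC.
Add 3 hours and 58 minutes layover in Frankfurt → 01:53 UTC (Nov 15).
Add 13 hours 55 minutes leg 2 → 15:48 UTC.
Add 7 hours and 32 minutes layover in Marrick → 23:20 UTC.
Add 5 hours and 25 minutes leg 3 → 04:45 UTC (Nov 16).
Add 6 hours 45 minutes layover in Port Linden → 11:30 UTC.
Add 7 hours 30 minutes leg 4 → 19:00 UTC.
Haldor is UTC+4:30, so local arrival = 19:00 + 4:30 = 23:30 on Nov 16.

23:30 on November 16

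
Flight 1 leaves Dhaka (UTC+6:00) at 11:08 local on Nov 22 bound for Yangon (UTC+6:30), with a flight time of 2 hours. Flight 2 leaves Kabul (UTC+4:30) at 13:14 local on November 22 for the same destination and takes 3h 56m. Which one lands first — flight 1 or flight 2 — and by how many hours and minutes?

the first, by 5 hours 32 minutes

Flight 1 in UTC: 11:08 − 6:00 = 05:08 on Nov 22.
+2 hours → arrive 07:08 UTC on Nov 22.
Flight 2 in UTC: 13:14 − 4:30 = 08:44 on Nov 22.
+3 hours and 56 minutes → arrive 12:40 UTC on Nov 22.
Flight 1 lands earlier by 5 hours 32 minutes.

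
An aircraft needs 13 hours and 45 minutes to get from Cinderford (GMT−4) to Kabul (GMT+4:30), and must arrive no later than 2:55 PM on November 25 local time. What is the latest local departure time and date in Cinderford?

4:40 PM on November 24

Target arrival in UTC: 2:55 PM − 4:30 = 10:25 AM on Nov 25.
Subtract 13 hours and 45 minutes → departure 8:40 PM UTC on Nov 24.
Cinderford is UTC−4:00: 8:40 PM − 4:00 = 4:40 PM on Nov 24.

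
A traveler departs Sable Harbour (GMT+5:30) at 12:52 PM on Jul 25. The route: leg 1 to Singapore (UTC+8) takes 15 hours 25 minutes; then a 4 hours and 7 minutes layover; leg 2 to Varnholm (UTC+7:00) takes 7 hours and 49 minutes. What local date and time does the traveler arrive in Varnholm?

5:43 PM on July 26

Convert departure to UTC: 12:52 PM − 5:30 = 7:22 AM UTC on Jul 25.
Add 15 hours and 25 minutes leg 1 → 10:47 PM UTC.
Add 4 hours and 7 minutes layover in Singapore → 2:54 AM UTC (Jul 26).
Add 7 hours and 49 minutes leg 2 → 10:43 AM UTC.
Varnholm is UTC+7:00, so local arrival = 10:43 AM + 7:00 = 5:43 PM on Jul 26.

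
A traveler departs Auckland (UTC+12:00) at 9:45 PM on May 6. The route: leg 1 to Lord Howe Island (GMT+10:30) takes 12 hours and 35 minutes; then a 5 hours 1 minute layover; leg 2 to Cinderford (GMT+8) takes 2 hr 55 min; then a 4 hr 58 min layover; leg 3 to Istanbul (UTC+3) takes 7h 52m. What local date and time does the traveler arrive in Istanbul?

Convert departure to UTC: 9:45 PM − 12:00 = 9:45 AM UTC on May 6.
Add 12 hours and 35 minutes leg 1 → 10:20 PM UTC.
Add 5 hours and 1 minute layover in Lord Howe Island → 3:21 AM UTC (May 7).
Add 2 hours and 55 minutes leg 2 → 6:16 AM UTC.
Add 4 hours 58 minutes layover in Cinderford → 11:14 AM UTC.
Add 7 hours and 52 minutes leg 3 → 7:06 PM UTC.
Istanbul is UTC+3:00, so local arrival = 7:06 PM + 3:00 = 10:06 PM on May 7.

10:06 PM on May 7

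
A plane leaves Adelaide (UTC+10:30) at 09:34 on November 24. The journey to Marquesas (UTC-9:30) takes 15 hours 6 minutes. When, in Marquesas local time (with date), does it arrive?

Convert departure to UTC: 09:34 − 10:30 = 23:04 UTC on Nov 23.
Add 15 hours 6 minutes travel time → 14:10 UTC (Nov 24).
Marquesas is UTC−9:30, so local arrival = 14:10 − 9:30 = 04:40 on Nov 24.

04:40 on November 24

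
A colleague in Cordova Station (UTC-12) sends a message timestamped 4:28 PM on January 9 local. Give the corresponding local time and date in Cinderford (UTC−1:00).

3:28 AM on January 10

In UTC: 4:28 PM + 12:00 = 4:28 AM on Jan 10.
Cinderford is UTC−1:00: 4:28 AM − 1:00 = 3:28 AM on Jan 10.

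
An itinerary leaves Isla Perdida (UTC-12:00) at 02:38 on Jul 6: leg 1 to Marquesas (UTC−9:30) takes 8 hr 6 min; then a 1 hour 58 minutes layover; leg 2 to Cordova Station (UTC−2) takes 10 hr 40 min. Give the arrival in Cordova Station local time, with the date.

09:22 on Jul 7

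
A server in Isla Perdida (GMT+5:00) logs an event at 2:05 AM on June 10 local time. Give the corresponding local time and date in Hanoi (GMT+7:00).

4:05 AM on June 10

Hanoi is 2:00 ahead of Isla Perdida.
Shift by the zone difference: 2:05 AM + 2:00 = 4:05 AM on Jun 10 in Hanoi.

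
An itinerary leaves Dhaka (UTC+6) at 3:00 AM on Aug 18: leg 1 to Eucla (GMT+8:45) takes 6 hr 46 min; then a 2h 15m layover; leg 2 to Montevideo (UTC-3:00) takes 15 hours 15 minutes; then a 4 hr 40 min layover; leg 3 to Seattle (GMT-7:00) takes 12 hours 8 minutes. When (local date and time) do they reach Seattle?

7:04 AM on Aug 19

Convert departure to UTC: 3:00 AM − 6:00 = 9:00 PM UTC on Aug 17.
Add 6 hours 46 minutes leg 1 → 3:46 AM UTC (Aug 18).
Add 2 hours and 15 minutes layover in Eucla → 6:01 AM UTC.
Add 15 hours 15 minutes leg 2 → 9:16 PM UTC.
Add 4 hours 40 minutes layover in Montevideo → 1:56 AM UTC (Aug 19).
Add 12 hours and 8 minutes leg 3 → 2:04 PM UTC.
Seattle is UTC−7:00, so local arrival = 2:04 PM − 7:00 = 7:04 AM on Aug 19.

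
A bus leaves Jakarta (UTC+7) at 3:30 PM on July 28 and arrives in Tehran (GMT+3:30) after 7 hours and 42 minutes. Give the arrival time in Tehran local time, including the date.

Convert departure to UTC: 3:30 PM − 7:00 = 8:30 AM UTC on Jul 28.
Add 7 hours and 42 minutes travel time → 4:12 PM UTC.
Tehran is UTC+3:30, so local arrival = 4:12 PM + 3:30 = 7:42 PM on Jul 28.

7:42 PM on July 28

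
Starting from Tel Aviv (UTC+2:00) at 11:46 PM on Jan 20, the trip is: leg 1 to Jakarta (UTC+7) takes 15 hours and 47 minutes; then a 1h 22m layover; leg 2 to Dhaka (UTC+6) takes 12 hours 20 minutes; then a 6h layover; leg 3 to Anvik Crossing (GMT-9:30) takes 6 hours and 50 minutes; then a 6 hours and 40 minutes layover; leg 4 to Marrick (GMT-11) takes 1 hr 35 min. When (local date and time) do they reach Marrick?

1:20 PM on Jan 22

Convert departure to UTC: 11:46 PM − 2:00 = 9:46 PM UTC on Jan 20.
Add 15 hours 47 minutes leg 1 → 1:33 PM UTC (Jan 21).
Add 1 hour and 22 minutes layover in Jakarta → 2:55 PM UTC.
Add 12 hours 20 minutes leg 2 → 3:15 AM UTC (Jan 22).
Add 6 hours layover in Dhaka → 9:15 AM UTC.
Add 6 hours and 50 minutes leg 3 → 4:05 PM UTC.
Add 6 hours 40 minutes layover in Anvik Crossing → 10:45 PM UTC.
Add 1 hour and 35 minutes leg 4 → 12:20 AM UTC (Jan 23).
Marrick is UTC−11:00, so local arrival = 12:20 AM − 11:00 = 1:20 PM on Jan 22.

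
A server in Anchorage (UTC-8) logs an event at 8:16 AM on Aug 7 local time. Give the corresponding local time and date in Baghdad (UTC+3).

In UTC: 8:16 AM + 8:00 = 4:16 PM on Aug 7.
Baghdad is UTC+3:00: 4:16 PM + 3:00 = 7:16 PM on Aug 7.

7:16 PM on Aug 7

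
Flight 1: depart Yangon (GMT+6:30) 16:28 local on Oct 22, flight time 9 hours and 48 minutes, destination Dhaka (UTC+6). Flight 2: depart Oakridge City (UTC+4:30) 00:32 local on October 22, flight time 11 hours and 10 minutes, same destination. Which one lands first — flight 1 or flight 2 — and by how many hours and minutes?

Flight 1 in UTC: 16:28 − 6:30 = 09:58 on Oct 22.
+9 hours and 48 minutes → arrive 19:46 UTC on Oct 22.
Flight 2 in UTC: 00:32 − 4:30 = 20:02 on Oct 21.
+11 hours 10 minutes → arrive 07:12 UTC on Oct 22.
Flight 2 lands earlier by 12 hours 34 minutes.

the second, by 12 hours 34 minutes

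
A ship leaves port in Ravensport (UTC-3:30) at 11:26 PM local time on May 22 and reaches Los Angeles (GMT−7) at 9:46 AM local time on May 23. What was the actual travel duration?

13 hours 50 minutes

Los Angeles is 3:30 behind Ravensport.
Clock-face elapsed time (ignoring zones) is 10 hours 20 minutes.
Actual elapsed = 10 hours 20 minutes + 3:30 = 13 hours 50 minutes.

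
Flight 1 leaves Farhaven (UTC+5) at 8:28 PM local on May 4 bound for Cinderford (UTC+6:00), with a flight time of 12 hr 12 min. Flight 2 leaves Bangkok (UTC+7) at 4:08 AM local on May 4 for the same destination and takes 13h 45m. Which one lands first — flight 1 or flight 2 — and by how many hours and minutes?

Flight 1 in UTC: 8:28 PM − 5:00 = 3:28 PM on May 4.
+12 hours and 12 minutes → arrive 3:40 AM UTC on May 5.
Flight 2 in UTC: 4:08 AM − 7:00 = 9:08 PM on May 3.
+13 hours and 45 minutes → arrive 10:53 AM UTC on May 4.
Flight 2 lands earlier by 16 hours 47 minutes.

the second, by 16 hours 47 minutes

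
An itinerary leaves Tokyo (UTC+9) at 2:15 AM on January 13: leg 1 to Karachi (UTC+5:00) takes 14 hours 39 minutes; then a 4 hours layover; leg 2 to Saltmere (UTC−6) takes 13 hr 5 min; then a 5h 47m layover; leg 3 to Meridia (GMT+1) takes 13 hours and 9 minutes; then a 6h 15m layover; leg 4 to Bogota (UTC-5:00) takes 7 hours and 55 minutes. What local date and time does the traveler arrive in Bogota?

5:05 AM on January 15

Convert departure to UTC: 2:15 AM − 9:00 = 5:15 PM UTC on Jan 12.
Add 14 hours and 39 minutes leg 1 → 7:54 AM UTC (Jan 13).
Add 4 hours layover in Karachi → 11:54 AM UTC.
Add 13 hours 5 minutes leg 2 → 12:59 AM UTC (Jan 14).
Add 5 hours 47 minutes layover in Saltmere → 6:46 AM UTC.
Add 13 hours and 9 minutes leg 3 → 7:55 PM UTC.
Add 6 hours 15 minutes layover in Meridia → 2:10 AM UTC (Jan 15).
Add 7 hours and 55 minutes leg 4 → 10:05 AM UTC.
Bogota is UTC−5:00, so local arrival = 10:05 AM − 5:00 = 5:05 AM on Jan 15.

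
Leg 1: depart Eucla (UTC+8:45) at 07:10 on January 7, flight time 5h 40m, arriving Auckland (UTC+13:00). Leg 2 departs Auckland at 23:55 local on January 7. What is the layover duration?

Convert departure to UTC: 07:10 − 8:45 = 22:25 UTC on Jan 6.
Add 5 hours 40 minutes flight time → 04:05 UTC (Jan 7).
Auckland is UTC+13:00, so local arrival = 04:05 + 13:00 = 17:05 on Jan 7.
Layover = 23:55 − 17:05 = 6 hours 50 minutes.

6 hours 50 minutes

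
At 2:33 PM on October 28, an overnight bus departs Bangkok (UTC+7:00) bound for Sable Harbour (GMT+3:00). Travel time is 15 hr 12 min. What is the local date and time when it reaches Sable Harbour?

Convert departure to UTC: 2:33 PM − 7:00 = 7:33 AM UTC on Oct 28.
Add 15 hours and 12 minutes travel time → 10:45 PM UTC.
Sable Harbour is UTC+3:00, so local arrival = 10:45 PM + 3:00 = 1:45 AM on Oct 29.

1:45 AM on Oct 29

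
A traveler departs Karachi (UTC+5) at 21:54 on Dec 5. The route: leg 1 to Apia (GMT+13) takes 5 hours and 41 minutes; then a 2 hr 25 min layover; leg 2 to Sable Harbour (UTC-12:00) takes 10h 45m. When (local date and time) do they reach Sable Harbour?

Convert departure to UTC: 21:54 − 5:00 = 16:54 UTC on Dec 5.
Add 5 hours 41 minutes leg 1 → 22:35 UTC.
Add 2 hours and 25 minutes layover in Apia → 01:00 UTC (Dec 6).
Add 10 hours 45 minutes leg 2 → 11:45 UTC.
Sable Harbour is UTC−12:00, so local arrival = 11:45 − 12:00 = 23:45 on Dec 5.

23:45 on Dec 5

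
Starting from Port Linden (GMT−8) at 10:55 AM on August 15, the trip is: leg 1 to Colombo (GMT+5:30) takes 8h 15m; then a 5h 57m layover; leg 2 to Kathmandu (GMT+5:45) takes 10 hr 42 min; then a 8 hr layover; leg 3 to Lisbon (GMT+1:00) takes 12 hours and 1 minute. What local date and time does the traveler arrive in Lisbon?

4:50 PM on Aug 17

Convert departure to UTC: 10:55 AM + 8:00 = 6:55 PM UTC on Aug 15.
Add 8 hours 15 minutes leg 1 → 3:10 AM UTC (Aug 16).
Add 5 hours and 57 minutes layover in Colombo → 9:07 AM UTC.
Add 10 hours 42 minutes leg 2 → 7:49 PM UTC.
Add 8 hours layover in Kathmandu → 3:49 AM UTC (Aug 17).
Add 12 hours 1 minute leg 3 → 3:50 PM UTC.
Lisbon is UTC+1:00, so local arrival = 3:50 PM + 1:00 = 4:50 PM on Aug 17.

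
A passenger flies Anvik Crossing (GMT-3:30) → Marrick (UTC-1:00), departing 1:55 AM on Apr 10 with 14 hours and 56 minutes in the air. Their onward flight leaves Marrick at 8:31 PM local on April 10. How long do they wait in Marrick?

Convert departure to UTC: 1:55 AM + 3:30 = 5:25 AM UTC on Apr 10.
Add 14 hours 56 minutes flight time → 8:21 PM UTC.
Marrick is UTC−1:00, so local arrival = 8:21 PM − 1:00 = 7:21 PM on Apr 10.
Layover = 8:31 PM − 7:21 PM = 1 hour 10 minutes.

1 hour 10 minutes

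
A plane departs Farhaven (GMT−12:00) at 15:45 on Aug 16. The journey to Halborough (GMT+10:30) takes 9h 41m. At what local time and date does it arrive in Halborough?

23:56 on Aug 17

Convert departure to UTC: 15:45 + 12:00 = 03:45 UTC on Aug 17.
Add 9 hours and 41 minutes travel time → 13:26 UTC.
Halborough is UTC+10:30, so local arrival = 13:26 + 10:30 = 23:56 on Aug 17.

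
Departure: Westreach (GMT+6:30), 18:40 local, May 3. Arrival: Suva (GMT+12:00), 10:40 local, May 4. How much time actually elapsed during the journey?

10 hours 30 minutes

Departure in UTC: 18:40 − 6:30 = 12:10 on May 3.
Arrival in UTC: 10:40 − 12:00 = 22:40 on May 3.
Elapsed = 22:40 − 12:10 = 10 hours 30 minutes.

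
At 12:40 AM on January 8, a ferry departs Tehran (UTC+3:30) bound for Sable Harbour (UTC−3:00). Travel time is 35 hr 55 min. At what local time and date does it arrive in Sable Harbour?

Convert departure to UTC: 12:40 AM − 3:30 = 9:10 PM UTC on Jan 7.
Add 35 hours 55 minutes travel time → 9:05 AM UTC (Jan 9).
Sable Harbour is UTC−3:00, so local arrival = 9:05 AM − 3:00 = 6:05 AM on Jan 9.

6:05 AM on Jan 9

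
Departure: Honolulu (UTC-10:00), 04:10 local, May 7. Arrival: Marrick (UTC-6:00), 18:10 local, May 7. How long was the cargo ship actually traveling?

10 hours

Departure in UTC: 04:10 + 10:00 = 14:10 on May 7.
Arrival in UTC: 18:10 + 6:00 = 00:10 on May 8.
Elapsed = 00:10 − 14:10 (+1 day) = 10 hours.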